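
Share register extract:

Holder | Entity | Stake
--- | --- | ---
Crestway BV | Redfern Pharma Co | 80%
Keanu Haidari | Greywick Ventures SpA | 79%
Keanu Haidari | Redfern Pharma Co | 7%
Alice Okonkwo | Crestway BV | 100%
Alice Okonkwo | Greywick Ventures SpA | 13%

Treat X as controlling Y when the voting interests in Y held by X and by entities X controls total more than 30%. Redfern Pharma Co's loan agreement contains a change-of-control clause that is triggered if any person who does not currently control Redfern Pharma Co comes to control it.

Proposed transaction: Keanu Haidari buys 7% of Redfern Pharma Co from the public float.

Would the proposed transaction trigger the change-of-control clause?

No

The purchase changes only Keanu's holdings, so Keanu is the only person who could newly come to control Redfern.
Keanu holds 79% of Greywick, so Keanu controls Greywick.
In Redfern, Keanu's side holds only 7%, not > 30%.
So before the transaction, Keanu does not control Redfern.
After the purchase, Keanu's direct stake in Redfern rises to 7% + 7% = 14%.
After the transaction, Keanu's side holds 14% of Redfern, not > 30%, so Keanu still does not control Redfern.
No new person acquires control, so the clause is not triggered.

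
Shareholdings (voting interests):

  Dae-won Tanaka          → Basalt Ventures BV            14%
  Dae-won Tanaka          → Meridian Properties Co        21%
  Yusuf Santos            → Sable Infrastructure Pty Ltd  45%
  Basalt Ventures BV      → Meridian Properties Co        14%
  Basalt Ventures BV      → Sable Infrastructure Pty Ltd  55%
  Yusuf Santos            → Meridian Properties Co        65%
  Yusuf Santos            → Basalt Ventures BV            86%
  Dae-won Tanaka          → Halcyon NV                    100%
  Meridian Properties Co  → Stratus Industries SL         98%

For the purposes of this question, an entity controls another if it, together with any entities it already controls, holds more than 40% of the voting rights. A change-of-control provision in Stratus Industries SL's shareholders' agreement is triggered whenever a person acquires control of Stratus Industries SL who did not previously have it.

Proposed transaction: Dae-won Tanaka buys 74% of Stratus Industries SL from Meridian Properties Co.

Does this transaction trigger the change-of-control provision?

The purchase adds only to Dae-won's holdings (Meridian's stake shrinks), so Dae-won is the only person who could newly come to control Stratus.
Dae-won holds 100% of Halcyon, so Dae-won controls Halcyon.
Neither Dae-won nor any entity Dae-won controls holds any voting interest in Stratus.
So before the transaction, Dae-won does not control Stratus.
After the purchase, Dae-won holds 74% of Stratus directly, and Meridian's stake falls to 24%.
Dae-won holds 74% of Stratus, so Dae-won controls Stratus.
Dae-won did not control Stratus before and does after, so the clause is triggered.

Yes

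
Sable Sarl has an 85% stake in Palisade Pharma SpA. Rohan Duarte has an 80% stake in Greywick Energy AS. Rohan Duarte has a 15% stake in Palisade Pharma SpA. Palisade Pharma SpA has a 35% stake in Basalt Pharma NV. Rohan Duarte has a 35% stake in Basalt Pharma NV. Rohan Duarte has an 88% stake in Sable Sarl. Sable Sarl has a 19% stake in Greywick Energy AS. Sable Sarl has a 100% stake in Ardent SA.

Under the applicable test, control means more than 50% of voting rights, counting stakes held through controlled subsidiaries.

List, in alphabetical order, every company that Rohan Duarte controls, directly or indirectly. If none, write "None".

Rohan holds 88% of Sable, so Rohan controls Sable.
Sable and Rohan together hold 85% + 15% = 100% of Palisade, so Rohan controls Palisade.
Rohan and Palisade together hold 35% + 35% = 70% of Basalt, so Rohan controls Basalt.
Sable and Rohan together hold 19% + 80% = 99% of Greywick, so Rohan controls Greywick.
Sable holds 100% of Ardent, so Rohan controls Ardent.

Ardent SA, Basalt Pharma NV, Greywick Energy AS, Palisade Pharma SpA, Sable Sarl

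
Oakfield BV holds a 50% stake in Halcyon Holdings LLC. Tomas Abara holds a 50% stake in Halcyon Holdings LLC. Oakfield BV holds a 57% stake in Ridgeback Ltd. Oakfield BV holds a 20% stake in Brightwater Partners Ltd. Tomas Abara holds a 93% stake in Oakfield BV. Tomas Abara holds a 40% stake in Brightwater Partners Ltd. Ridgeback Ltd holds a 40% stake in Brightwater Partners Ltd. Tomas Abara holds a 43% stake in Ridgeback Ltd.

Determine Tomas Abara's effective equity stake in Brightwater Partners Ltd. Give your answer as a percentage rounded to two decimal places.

Tomas reaches Brightwater along 4 paths.
Via Oakfield → Ridgeback: 93% × 57% × 40% = 21.204%.
Via Ridgeback: 43% × 40% = 17.2%.
Direct stake: 40% = 40%.
Via Oakfield: 93% × 20% = 18.6%.
Total: 21.204% + 17.2% + 40% + 18.6% = 97.004%.
Rounded: 97.00%.

97.00%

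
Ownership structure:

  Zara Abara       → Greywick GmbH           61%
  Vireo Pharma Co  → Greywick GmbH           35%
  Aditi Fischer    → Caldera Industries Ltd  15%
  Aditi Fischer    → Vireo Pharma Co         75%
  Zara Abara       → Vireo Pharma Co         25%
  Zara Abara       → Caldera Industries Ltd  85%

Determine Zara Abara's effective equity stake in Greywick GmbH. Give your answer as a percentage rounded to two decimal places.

Zara reaches Greywick along 2 paths.
Via Vireo: 25% × 35% = 8.75%.
Direct stake: 61% = 61%.
Total: 8.75% + 61% = 69.75%.

69.75%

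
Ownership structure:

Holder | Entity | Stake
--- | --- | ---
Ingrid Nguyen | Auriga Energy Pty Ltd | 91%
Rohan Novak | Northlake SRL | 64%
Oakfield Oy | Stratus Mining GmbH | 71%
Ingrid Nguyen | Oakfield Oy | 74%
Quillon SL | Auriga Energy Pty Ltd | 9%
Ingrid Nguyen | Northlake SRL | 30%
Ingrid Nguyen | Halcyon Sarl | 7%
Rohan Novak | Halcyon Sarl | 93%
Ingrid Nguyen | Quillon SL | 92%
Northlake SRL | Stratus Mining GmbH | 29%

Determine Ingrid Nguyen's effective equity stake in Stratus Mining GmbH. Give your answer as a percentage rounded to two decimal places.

61.24%

Ingrid reaches Stratus along 2 paths.
Via Northlake: 30% × 29% = 8.7%.
Via Oakfield: 74% × 71% = 52.54%.
Total: 8.7% + 52.54% = 61.24%.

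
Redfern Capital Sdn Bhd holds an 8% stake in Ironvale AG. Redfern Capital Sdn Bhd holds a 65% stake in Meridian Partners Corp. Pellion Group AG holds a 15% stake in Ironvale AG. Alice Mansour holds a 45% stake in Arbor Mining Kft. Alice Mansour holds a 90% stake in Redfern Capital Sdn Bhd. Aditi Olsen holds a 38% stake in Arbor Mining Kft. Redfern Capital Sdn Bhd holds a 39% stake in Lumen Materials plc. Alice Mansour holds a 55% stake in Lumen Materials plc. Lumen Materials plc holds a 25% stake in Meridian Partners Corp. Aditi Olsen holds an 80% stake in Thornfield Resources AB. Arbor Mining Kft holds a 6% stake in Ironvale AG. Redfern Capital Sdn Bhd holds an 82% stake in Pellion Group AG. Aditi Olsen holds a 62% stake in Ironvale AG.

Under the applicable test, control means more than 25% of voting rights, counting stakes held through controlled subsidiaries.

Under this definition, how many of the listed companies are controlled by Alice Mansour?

Alice holds 90% of Redfern, so Alice controls Redfern.
Alice holds 45% of Arbor, so Alice controls Arbor.
Redfern holds 82% of Pellion, so Alice controls Pellion.
Redfern and Alice together hold 39% + 55% = 94% of Lumen, so Alice controls Lumen.
Arbor and Pellion and Redfern together hold 6% + 15% + 8% = 29% of Ironvale, so Alice controls Ironvale.
Lumen and Redfern together hold 25% + 65% = 90% of Meridian, so Alice controls Meridian.
No other company's threshold is met.
Alice controls 6 companies.

6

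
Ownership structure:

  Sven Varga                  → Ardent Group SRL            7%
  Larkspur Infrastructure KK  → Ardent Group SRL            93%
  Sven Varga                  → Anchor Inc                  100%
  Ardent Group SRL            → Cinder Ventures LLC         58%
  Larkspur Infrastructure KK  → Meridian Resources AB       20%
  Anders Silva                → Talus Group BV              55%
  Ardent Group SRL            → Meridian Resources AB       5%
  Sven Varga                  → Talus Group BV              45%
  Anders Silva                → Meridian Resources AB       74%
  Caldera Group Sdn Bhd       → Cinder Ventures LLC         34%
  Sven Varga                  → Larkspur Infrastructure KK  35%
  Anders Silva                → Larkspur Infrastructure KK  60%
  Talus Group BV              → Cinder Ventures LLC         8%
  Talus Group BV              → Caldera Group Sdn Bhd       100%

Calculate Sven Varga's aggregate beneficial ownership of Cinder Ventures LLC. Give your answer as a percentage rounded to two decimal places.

41.84%

Sven reaches Cinder along 4 paths.
Via Talus: 45% × 8% = 3.6%.
Via Talus → Caldera: 45% × 100% × 34% = 15.3%.
Via Larkspur → Ardent: 35% × 93% × 58% = 18.879%.
Via Ardent: 7% × 58% = 4.06%.
Total: 3.6% + 15.3% + 18.879% + 4.06% = 41.839%.
Rounded: 41.84%.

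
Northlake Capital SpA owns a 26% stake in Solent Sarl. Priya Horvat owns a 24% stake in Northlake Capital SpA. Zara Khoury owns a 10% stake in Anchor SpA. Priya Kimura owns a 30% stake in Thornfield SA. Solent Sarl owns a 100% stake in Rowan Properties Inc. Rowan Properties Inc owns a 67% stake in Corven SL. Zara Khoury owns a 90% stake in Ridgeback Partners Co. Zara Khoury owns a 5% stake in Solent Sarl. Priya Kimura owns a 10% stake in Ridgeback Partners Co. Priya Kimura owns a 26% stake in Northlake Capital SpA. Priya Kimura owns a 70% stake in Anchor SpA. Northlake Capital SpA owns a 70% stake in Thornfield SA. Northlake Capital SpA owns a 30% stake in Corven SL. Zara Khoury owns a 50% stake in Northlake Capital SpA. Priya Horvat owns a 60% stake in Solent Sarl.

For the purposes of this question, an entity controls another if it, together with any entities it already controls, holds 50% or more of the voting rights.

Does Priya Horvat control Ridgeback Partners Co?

Priya Horvat holds 60% of Solent, so Priya Horvat controls Solent.
Solent holds 100% of Rowan, so Priya Horvat controls Rowan.
Rowan holds 67% of Corven, so Priya Horvat controls Corven.
Neither Priya Horvat nor any entity Priya Horvat controls holds any voting interest in Ridgeback.
So Priya Horvat does not control Ridgeback.

No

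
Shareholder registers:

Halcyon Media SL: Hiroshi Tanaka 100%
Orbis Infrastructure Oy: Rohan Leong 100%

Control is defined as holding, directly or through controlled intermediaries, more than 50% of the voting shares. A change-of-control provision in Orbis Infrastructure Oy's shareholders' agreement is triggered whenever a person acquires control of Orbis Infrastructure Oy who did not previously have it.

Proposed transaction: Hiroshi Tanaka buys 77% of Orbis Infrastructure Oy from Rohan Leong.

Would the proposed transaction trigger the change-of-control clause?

The purchase adds only to Hiroshi's holdings (Rohan's stake shrinks), so Hiroshi is the only person who could newly come to control Orbis.
Hiroshi holds 100% of Halcyon, so Hiroshi controls Halcyon.
Neither Hiroshi nor any entity Hiroshi controls holds any voting interest in Orbis.
So before the transaction, Hiroshi does not control Orbis.
After the purchase, Hiroshi holds 77% of Orbis directly, and Rohan's stake falls to 23%.
Hiroshi holds 77% of Orbis, so Hiroshi controls Orbis.
Hiroshi did not control Orbis before and does after, so the clause is triggered.

Yes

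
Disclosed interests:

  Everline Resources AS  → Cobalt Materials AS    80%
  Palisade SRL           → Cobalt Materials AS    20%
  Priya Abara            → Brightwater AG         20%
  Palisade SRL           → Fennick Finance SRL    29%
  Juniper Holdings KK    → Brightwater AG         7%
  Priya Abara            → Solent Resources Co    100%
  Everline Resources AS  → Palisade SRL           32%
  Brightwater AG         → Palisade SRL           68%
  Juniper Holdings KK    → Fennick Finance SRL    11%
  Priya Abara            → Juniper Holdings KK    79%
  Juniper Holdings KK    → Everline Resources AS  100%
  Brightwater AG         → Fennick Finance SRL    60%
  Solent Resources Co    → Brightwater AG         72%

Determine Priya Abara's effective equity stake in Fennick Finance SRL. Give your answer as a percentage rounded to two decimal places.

Priya reaches Fennick along 8 paths.
Via Juniper → Brightwater: 79% × 7% × 60% = 3.318%.
Via Solent → Brightwater: 100% × 72% × 60% = 43.2%.
Via Brightwater: 20% × 60% = 12%.
Via Juniper → Everline → Palisade: 79% × 100% × 32% × 29% = 7.3312%.
Via Juniper → Brightwater → Palisade: 79% × 7% × 68% × 29% = 1.090516%.
Via Solent → Brightwater → Palisade: 100% × 72% × 68% × 29% = 14.1984%.
Via Brightwater → Palisade: 20% × 68% × 29% = 3.944%.
Via Juniper: 79% × 11% = 8.69%.
Total: 3.318% + 43.2% + 12% + 7.3312% + 1.090516% + 14.1984% + 3.944% + 8.69% = 93.772116%.
Rounded: 93.77%.

93.77%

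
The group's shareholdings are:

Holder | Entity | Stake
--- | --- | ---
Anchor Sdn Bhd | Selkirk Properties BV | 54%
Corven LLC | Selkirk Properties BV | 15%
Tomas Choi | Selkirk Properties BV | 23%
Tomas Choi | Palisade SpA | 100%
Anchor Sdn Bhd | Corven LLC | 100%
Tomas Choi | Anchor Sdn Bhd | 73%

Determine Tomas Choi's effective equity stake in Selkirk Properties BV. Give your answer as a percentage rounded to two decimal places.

Tomas reaches Selkirk along 3 paths.
Direct stake: 23% = 23%.
Via Anchor: 73% × 54% = 39.42%.
Via Anchor → Corven: 73% × 100% × 15% = 10.95%.
Total: 23% + 39.42% + 10.95% = 73.37%.

73.37%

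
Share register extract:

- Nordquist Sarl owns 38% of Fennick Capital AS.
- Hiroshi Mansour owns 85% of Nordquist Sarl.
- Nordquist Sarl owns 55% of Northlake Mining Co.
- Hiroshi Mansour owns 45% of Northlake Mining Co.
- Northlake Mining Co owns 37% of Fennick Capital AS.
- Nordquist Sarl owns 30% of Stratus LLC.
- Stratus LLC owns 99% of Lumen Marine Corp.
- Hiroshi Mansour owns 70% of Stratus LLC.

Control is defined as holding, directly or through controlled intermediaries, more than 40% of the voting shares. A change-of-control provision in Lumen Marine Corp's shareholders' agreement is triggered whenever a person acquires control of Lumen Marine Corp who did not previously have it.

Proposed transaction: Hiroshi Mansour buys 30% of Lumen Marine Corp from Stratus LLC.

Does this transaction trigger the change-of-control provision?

The purchase adds only to Hiroshi's holdings (Stratus's stake shrinks), so Hiroshi is the only person who could newly come to control Lumen.
Hiroshi holds 85% of Nordquist, so Hiroshi controls Nordquist.
Hiroshi and Nordquist together hold 70% + 30% = 100% of Stratus, so Hiroshi controls Stratus.
Stratus holds 99% of Lumen, so Hiroshi controls Lumen.
So Hiroshi already controls Lumen before the transaction.
After the purchase, Hiroshi holds 30% of Lumen directly, and Stratus's stake falls to 69%.
Hiroshi controlled Lumen already, so this is not a new person acquiring control; every other person's position is unchanged or reduced.
No new person acquires control, so the clause is not triggered.

No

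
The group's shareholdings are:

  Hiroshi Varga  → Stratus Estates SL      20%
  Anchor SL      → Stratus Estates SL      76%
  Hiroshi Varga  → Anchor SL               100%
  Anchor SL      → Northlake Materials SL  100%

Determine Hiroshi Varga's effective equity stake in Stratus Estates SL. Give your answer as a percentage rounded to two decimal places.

Hiroshi reaches Stratus along 2 paths.
Direct stake: 20% = 20%.
Via Anchor: 100% × 76% = 76%.
Total: 20% + 76% = 96%.
Rounded: 96.00%.

96.00%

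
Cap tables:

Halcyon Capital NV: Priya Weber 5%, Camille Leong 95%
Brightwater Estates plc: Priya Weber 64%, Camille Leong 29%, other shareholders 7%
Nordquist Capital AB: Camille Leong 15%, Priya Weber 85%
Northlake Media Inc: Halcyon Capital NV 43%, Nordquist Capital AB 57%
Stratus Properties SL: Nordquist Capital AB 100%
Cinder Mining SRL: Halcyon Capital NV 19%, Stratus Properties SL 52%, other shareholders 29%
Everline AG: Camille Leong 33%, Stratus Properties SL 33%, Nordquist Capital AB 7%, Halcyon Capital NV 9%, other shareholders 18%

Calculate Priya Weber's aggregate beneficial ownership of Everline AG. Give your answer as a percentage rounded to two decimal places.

Priya reaches Everline along 3 paths.
Via Nordquist → Stratus: 85% × 100% × 33% = 28.05%.
Via Nordquist: 85% × 7% = 5.95%.
Via Halcyon: 5% × 9% = 0.45%.
Total: 28.05% + 5.95% + 0.45% = 34.45%.

34.45%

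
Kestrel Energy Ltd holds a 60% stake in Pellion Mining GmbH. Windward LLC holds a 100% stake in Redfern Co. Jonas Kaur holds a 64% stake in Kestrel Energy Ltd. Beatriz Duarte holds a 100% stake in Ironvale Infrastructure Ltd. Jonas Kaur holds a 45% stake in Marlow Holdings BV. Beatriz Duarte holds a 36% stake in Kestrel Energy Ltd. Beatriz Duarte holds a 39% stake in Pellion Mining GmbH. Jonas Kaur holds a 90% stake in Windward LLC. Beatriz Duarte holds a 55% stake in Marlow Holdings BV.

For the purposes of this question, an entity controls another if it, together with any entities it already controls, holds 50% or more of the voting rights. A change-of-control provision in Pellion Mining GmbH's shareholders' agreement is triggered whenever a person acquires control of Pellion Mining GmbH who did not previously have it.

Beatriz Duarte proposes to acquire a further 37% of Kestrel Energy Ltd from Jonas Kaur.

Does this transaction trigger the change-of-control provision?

The purchase adds only to Beatriz's holdings (Jonas's stake shrinks), so Beatriz is the only person who could newly come to control Pellion.
Beatriz holds 55% of Marlow, so Beatriz controls Marlow.
Beatriz holds 100% of Ironvale, so Beatriz controls Ironvale.
In Pellion, Beatriz's side holds only 39%, not ≥ 50%.
So before the transaction, Beatriz does not control Pellion.
After the purchase, Beatriz's direct stake in Kestrel rises to 36% + 37% = 73%, and Jonas's stake falls to 27%.
Beatriz holds 73% of Kestrel, so Beatriz controls Kestrel.
Beatriz and Kestrel together hold 39% + 60% = 99% of Pellion, so Beatriz controls Pellion.
Beatriz did not control Pellion before and does after, so the clause is triggered.

Yes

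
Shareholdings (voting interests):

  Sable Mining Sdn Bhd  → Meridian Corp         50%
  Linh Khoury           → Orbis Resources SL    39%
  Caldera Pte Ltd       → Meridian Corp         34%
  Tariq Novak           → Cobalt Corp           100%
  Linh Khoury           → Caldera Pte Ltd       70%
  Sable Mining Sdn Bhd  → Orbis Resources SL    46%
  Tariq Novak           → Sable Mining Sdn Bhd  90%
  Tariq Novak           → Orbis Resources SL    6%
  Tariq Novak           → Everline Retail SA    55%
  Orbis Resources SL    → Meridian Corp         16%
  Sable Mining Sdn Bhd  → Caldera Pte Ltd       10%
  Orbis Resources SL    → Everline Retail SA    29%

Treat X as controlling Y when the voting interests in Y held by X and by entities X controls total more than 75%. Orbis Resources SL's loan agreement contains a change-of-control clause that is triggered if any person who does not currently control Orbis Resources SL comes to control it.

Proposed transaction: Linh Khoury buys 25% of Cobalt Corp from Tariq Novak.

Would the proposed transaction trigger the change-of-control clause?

The purchase adds only to Linh's holdings (Tariq's stake shrinks), so Linh is the only person who could newly come to control Orbis.
Linh's largest direct stake is 70% in Caldera, which does not meet the threshold, so Linh controls no company.
In Orbis, Linh's side holds only 39%, not > 75%.
So before the transaction, Linh does not control Orbis.
After the purchase, Linh holds 25% of Cobalt directly, and Tariq's stake falls to 75%.
Linh's side now holds 25% of Cobalt, not > 75%, so Linh still does not control Cobalt.
After the transaction, Linh's side holds 39% of Orbis, not > 75%, so Linh still does not control Orbis.
No new person acquires control, so the clause is not triggered.

No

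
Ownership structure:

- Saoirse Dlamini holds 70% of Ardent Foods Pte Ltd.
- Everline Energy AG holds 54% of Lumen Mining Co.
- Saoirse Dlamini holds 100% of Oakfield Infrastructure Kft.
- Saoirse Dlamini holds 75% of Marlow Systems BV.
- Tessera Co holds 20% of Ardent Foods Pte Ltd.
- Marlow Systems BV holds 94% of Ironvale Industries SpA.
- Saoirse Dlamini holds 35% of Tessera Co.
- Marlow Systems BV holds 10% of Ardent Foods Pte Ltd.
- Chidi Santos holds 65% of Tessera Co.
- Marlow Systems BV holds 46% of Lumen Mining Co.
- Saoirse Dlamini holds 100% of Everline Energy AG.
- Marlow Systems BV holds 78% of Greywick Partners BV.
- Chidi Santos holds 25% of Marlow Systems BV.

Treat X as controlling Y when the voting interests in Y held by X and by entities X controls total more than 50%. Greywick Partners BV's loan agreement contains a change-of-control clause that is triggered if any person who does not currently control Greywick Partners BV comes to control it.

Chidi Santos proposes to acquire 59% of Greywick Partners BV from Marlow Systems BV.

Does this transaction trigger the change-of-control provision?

The purchase adds only to Chidi's holdings (Marlow's stake shrinks), so Chidi is the only person who could newly come to control Greywick.
Chidi holds 65% of Tessera, so Chidi controls Tessera.
Neither Chidi nor any entity Chidi controls holds any voting interest in Greywick.
So before the transaction, Chidi does not control Greywick.
After the purchase, Chidi holds 59% of Greywick directly, and Marlow's stake falls to 19%.
Chidi holds 59% of Greywick, so Chidi controls Greywick.
Chidi did not control Greywick before and does after, so the clause is triggered.

Yes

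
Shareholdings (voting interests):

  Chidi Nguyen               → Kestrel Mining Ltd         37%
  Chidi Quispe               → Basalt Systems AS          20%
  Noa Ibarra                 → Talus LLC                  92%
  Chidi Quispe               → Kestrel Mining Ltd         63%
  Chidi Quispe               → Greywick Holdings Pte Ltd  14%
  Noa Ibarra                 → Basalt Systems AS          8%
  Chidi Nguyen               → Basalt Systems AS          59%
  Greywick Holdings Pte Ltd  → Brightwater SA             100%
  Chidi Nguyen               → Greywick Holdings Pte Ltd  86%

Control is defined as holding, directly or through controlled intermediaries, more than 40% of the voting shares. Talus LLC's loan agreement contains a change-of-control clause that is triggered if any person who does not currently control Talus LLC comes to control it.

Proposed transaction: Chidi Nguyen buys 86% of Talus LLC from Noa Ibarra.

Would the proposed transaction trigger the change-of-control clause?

The purchase adds only to Chidi Nguyen's holdings (Noa's stake shrinks), so Chidi Nguyen is the only person who could newly come to control Talus.
Chidi Nguyen holds 86% of Greywick, so Chidi Nguyen controls Greywick.
Chidi Nguyen holds 59% of Basalt, so Chidi Nguyen controls Basalt.
Greywick holds 100% of Brightwater, so Chidi Nguyen controls Brightwater.
Neither Chidi Nguyen nor any entity Chidi Nguyen controls holds any voting interest in Talus.
So before the transaction, Chidi Nguyen does not control Talus.
After the purchase, Chidi Nguyen holds 86% of Talus directly, and Noa's stake falls to 6%.
Chidi Nguyen holds 86% of Talus, so Chidi Nguyen controls Talus.
Chidi Nguyen did not control Talus before and does after, so the clause is triggered.

Yes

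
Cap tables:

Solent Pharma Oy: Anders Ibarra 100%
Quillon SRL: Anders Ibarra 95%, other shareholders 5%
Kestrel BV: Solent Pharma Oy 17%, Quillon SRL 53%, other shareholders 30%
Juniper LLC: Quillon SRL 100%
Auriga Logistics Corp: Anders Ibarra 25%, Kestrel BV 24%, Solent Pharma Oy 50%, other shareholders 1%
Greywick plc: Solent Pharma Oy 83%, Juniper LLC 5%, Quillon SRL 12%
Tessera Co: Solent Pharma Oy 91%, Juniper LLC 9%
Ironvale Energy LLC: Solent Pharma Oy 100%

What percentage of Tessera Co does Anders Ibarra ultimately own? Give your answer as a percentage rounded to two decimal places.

99.55%

Anders reaches Tessera along 2 paths.
Via Solent: 100% × 91% = 91%.
Via Quillon → Juniper: 95% × 100% × 9% = 8.55%.
Total: 91% + 8.55% = 99.55%.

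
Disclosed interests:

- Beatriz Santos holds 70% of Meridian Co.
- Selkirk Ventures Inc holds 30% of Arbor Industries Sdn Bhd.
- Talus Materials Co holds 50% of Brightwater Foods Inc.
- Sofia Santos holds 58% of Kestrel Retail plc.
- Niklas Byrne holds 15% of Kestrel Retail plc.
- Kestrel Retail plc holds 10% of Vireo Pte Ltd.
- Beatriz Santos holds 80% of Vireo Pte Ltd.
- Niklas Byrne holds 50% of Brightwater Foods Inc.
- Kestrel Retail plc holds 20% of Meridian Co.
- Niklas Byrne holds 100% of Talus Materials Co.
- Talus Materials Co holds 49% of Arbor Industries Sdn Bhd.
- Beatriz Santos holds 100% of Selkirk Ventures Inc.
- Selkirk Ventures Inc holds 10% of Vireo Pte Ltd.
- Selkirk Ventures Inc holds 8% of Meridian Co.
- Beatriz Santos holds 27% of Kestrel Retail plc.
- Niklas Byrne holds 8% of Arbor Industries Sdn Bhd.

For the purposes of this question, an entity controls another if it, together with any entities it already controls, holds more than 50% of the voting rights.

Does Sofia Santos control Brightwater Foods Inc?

No

Sofia holds 58% of Kestrel, so Sofia controls Kestrel.
Neither Sofia nor any entity Sofia controls holds any voting interest in Brightwater.
So Sofia does not control Brightwater.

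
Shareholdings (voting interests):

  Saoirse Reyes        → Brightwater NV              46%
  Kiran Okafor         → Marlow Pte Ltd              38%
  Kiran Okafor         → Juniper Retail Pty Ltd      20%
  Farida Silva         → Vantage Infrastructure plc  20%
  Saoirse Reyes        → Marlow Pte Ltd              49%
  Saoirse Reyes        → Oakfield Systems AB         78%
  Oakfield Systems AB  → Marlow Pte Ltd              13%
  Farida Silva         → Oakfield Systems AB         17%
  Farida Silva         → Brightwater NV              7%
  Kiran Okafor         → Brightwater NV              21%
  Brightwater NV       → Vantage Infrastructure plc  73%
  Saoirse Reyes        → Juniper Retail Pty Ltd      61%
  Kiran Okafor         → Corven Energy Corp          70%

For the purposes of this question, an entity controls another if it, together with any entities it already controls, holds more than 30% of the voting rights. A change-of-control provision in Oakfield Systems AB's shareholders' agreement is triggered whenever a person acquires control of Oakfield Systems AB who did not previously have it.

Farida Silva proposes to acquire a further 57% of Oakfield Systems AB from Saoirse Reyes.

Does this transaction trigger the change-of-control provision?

The purchase adds only to Farida's holdings (Saoirse's stake shrinks), so Farida is the only person who could newly come to control Oakfield.
Farida's largest direct stake is 20% in Vantage, which does not meet the threshold, so Farida controls no company.
In Oakfield, Farida's side holds only 17%, not > 30%.
So before the transaction, Farida does not control Oakfield.
After the purchase, Farida's direct stake in Oakfield rises to 17% + 57% = 74%, and Saoirse's stake falls to 21%.
Farida holds 74% of Oakfield, so Farida controls Oakfield.
Farida did not control Oakfield before and does after, so the clause is triggered.

Yes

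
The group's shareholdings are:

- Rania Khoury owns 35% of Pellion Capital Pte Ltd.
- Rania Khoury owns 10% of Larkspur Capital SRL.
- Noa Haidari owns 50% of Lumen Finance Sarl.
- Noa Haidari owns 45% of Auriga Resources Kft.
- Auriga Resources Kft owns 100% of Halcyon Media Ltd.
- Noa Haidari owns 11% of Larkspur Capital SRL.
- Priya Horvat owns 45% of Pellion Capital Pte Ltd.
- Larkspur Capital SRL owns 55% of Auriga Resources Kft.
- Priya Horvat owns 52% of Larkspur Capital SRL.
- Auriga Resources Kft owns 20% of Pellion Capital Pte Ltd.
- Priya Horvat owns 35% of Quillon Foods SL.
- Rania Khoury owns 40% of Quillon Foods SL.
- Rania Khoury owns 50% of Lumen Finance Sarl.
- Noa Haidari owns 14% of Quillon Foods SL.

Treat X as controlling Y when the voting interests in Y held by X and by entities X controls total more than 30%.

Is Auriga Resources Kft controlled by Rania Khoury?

Rania holds 40% of Quillon, so Rania controls Quillon.
Rania holds 50% of Lumen, so Rania controls Lumen.
Rania holds 35% of Pellion, so Rania controls Pellion.
Neither Rania nor any entity Rania controls holds any voting interest in Auriga.
So Rania does not control Auriga.

No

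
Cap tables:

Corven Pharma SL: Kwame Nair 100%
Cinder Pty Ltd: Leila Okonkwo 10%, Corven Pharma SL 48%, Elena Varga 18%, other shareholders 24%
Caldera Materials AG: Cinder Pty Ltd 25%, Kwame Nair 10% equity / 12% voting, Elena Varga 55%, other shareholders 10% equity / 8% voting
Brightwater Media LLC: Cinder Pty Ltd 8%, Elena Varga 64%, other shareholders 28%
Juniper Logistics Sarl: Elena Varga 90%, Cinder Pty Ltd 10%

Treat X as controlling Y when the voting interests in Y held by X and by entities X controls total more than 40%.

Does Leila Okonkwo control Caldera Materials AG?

No

Leila's largest direct stake is 10% in Cinder, which does not meet the threshold, so Leila controls no company.
Neither Leila nor any entity Leila controls holds any voting interest in Caldera.
So Leila does not control Caldera.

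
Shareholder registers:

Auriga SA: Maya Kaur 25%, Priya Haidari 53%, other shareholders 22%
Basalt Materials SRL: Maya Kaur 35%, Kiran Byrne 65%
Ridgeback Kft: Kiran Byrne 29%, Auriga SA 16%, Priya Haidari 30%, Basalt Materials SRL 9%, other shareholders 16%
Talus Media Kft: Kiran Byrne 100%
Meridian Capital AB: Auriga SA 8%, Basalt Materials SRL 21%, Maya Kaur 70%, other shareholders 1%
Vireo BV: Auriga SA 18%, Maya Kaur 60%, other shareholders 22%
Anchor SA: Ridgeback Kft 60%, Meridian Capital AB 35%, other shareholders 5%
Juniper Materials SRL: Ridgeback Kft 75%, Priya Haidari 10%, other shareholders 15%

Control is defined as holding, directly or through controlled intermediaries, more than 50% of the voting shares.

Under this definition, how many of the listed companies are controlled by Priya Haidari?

1

Priya holds 53% of Auriga, so Priya controls Auriga.
No other company's threshold is met.
Priya controls 1 company.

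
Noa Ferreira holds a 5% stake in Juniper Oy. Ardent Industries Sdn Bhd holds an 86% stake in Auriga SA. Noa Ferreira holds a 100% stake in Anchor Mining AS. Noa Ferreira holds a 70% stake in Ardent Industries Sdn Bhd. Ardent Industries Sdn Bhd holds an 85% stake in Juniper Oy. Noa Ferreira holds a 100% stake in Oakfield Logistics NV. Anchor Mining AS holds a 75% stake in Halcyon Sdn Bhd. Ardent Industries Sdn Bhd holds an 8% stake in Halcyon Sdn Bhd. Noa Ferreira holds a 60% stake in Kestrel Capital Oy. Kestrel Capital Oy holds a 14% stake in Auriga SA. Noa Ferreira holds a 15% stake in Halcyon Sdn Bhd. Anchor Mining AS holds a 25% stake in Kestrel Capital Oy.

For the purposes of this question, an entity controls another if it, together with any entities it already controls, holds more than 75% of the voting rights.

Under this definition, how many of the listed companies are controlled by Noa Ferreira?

Noa holds 100% of Anchor, so Noa controls Anchor.
Anchor and Noa together hold 75% + 15% = 90% of Halcyon, so Noa controls Halcyon.
Noa holds 100% of Oakfield, so Noa controls Oakfield.
Anchor and Noa together hold 25% + 60% = 85% of Kestrel, so Noa controls Kestrel.
No other company's threshold is met.
Noa controls 4 companies.

4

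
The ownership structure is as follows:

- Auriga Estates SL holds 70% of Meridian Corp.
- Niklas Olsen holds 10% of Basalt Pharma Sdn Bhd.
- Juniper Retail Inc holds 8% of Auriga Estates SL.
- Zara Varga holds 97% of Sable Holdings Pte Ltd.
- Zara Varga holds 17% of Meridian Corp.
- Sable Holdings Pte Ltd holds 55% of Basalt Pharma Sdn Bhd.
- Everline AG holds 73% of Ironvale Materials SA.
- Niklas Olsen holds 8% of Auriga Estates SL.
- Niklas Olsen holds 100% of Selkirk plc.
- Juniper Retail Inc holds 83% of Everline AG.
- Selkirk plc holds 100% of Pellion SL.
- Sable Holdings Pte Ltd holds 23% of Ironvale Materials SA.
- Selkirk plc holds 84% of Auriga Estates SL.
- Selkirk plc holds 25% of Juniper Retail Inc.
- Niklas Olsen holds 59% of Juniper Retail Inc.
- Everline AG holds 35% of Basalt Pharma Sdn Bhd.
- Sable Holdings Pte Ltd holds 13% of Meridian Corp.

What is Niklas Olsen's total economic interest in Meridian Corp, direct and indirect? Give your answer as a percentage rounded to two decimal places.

Niklas reaches Meridian along 4 paths.
Via Auriga: 8% × 70% = 5.6%.
Via Selkirk → Juniper → Auriga: 100% × 25% × 8% × 70% = 1.4%.
Via Juniper → Auriga: 59% × 8% × 70% = 3.304%.
Via Selkirk → Auriga: 100% × 84% × 70% = 58.8%.
Total: 5.6% + 1.4% + 3.304% + 58.8% = 69.104%.
Rounded: 69.10%.

69.10%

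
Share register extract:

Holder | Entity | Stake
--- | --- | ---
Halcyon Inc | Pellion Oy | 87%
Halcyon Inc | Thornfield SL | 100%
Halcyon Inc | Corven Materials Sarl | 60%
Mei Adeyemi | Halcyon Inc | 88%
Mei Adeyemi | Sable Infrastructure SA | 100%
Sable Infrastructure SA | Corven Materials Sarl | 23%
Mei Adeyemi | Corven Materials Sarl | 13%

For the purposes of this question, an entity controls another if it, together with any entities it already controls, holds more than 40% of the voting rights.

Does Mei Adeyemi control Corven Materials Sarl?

Yes

Mei holds 88% of Halcyon, so Mei controls Halcyon.
Mei holds 100% of Sable, so Mei controls Sable.
Halcyon and Sable and Mei together hold 60% + 23% + 13% = 96% of Corven, so Mei controls Corven.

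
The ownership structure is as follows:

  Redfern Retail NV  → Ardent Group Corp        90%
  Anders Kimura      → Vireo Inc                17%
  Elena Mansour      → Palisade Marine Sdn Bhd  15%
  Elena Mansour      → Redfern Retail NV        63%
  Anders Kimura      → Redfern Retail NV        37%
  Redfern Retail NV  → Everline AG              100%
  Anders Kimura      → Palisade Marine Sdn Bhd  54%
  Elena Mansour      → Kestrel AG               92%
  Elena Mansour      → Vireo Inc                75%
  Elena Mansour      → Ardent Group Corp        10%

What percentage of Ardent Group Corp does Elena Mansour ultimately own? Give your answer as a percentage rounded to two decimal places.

Elena reaches Ardent along 2 paths.
Direct stake: 10% = 10%.
Via Redfern: 63% × 90% = 56.7%.
Total: 10% + 56.7% = 66.7%.
Rounded: 66.70%.

66.70%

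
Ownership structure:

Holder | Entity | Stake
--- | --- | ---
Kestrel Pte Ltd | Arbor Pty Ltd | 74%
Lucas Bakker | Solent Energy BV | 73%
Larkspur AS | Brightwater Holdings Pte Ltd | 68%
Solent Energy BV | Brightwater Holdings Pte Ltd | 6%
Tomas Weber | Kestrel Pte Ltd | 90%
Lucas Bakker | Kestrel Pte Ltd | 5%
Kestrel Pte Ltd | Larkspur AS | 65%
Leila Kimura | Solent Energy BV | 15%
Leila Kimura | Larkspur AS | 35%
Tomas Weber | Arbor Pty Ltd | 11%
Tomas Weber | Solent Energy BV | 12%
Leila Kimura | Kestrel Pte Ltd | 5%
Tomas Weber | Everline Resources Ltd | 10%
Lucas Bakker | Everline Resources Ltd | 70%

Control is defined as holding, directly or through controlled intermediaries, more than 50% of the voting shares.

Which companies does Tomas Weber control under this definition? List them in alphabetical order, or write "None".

Arbor Pty Ltd, Brightwater Holdings Pte Ltd, Kestrel Pte Ltd, Larkspur AS

Tomas holds 90% of Kestrel, so Tomas controls Kestrel.
Kestrel and Tomas together hold 74% + 11% = 85% of Arbor, so Tomas controls Arbor.
Kestrel holds 65% of Larkspur, so Tomas controls Larkspur.
Larkspur holds 68% of Brightwater, so Tomas controls Brightwater.
No other company's threshold is met.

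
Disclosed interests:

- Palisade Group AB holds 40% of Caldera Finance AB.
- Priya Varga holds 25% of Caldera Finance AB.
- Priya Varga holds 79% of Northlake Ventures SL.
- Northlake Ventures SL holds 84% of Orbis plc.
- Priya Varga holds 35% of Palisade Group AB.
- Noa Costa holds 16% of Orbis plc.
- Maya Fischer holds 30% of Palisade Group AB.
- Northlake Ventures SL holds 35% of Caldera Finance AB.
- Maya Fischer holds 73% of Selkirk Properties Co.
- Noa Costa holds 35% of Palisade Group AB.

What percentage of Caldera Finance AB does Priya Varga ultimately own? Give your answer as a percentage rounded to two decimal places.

Priya reaches Caldera along 3 paths.
Via Northlake: 79% × 35% = 27.65%.
Direct stake: 25% = 25%.
Via Palisade: 35% × 40% = 14%.
Total: 27.65% + 25% + 14% = 66.65%.

66.65%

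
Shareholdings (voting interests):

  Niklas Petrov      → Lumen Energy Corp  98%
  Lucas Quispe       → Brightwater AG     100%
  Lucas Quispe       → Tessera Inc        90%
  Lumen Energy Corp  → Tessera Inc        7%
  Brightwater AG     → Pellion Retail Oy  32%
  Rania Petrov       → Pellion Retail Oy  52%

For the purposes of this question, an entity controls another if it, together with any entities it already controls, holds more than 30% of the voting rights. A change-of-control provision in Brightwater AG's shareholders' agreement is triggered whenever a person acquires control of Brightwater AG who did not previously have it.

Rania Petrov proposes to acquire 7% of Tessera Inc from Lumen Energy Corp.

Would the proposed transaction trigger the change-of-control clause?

The purchase adds only to Rania's holdings (Lumen's stake shrinks), so Rania is the only person who could newly come to control Brightwater.
Rania holds 52% of Pellion, so Rania controls Pellion.
Neither Rania nor any entity Rania controls holds any voting interest in Brightwater.
So before the transaction, Rania does not control Brightwater.
After the purchase, Rania holds 7% of Tessera directly, and Lumen's stake falls to 0%.
Rania's side now holds 7% of Tessera, not > 30%, so Rania still does not control Tessera.
After the transaction, neither Rania nor any entity Rania controls holds a voting interest in Brightwater, so Rania still does not control it.
No new person acquires control, so the clause is not triggered.

No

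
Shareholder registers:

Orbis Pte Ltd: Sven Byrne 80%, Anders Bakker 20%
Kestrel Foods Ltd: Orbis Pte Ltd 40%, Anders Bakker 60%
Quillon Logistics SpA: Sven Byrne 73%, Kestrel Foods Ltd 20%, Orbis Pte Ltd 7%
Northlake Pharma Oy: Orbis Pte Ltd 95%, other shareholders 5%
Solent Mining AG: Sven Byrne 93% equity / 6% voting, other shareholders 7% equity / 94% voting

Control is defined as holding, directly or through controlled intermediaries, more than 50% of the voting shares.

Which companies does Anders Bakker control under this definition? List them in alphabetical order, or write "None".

Anders holds 60% of Kestrel, so Anders controls Kestrel.
No other company's threshold is met.

Kestrel Foods Ltd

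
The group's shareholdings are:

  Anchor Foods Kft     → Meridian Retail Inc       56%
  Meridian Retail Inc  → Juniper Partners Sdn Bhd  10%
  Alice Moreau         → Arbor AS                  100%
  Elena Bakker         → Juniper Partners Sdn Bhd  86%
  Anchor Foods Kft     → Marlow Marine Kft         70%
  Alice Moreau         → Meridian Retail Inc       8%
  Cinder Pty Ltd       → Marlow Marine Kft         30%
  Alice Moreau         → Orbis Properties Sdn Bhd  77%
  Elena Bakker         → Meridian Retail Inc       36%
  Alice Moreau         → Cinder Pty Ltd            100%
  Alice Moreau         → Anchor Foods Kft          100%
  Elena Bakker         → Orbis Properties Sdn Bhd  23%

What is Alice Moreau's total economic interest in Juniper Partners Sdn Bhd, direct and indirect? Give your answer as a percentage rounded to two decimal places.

Alice reaches Juniper along 2 paths.
Via Anchor → Meridian: 100% × 56% × 10% = 5.6%.
Via Meridian: 8% × 10% = 0.8%.
Total: 5.6% + 0.8% = 6.4%.
Rounded: 6.40%.

6.40%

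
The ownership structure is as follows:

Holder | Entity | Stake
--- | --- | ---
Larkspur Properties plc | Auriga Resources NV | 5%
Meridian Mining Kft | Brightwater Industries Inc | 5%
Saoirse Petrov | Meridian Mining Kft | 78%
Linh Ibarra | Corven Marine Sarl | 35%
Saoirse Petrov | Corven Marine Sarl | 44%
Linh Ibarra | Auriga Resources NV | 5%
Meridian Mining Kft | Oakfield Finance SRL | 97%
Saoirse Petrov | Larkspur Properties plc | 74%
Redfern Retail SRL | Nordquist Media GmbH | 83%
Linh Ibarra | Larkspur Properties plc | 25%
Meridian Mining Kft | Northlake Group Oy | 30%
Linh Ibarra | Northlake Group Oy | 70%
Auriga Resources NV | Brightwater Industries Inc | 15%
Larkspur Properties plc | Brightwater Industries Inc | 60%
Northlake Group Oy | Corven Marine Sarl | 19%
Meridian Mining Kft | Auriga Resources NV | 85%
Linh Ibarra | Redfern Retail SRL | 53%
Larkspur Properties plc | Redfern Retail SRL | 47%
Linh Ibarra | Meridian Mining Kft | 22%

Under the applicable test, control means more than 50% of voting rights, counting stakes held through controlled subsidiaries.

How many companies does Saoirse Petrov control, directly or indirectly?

5

Saoirse holds 74% of Larkspur, so Saoirse controls Larkspur.
Saoirse holds 78% of Meridian, so Saoirse controls Meridian.
Meridian holds 97% of Oakfield, so Saoirse controls Oakfield.
Meridian and Larkspur together hold 85% + 5% = 90% of Auriga, so Saoirse controls Auriga.
Larkspur and Auriga and Meridian together hold 60% + 15% + 5% = 80% of Brightwater, so Saoirse controls Brightwater.
No other company's threshold is met.
Saoirse controls 5 companies.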